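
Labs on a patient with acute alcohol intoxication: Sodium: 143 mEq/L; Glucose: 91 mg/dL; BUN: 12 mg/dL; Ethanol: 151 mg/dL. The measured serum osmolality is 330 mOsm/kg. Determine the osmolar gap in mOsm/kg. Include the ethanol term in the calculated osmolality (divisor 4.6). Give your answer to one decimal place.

1.8 mOsm/kg

Calculated osmolality = 2·Na + glucose/18 + BUN/2.8 + ethanol/4.6
= 2·143 + 91/18 + 12/2.8 + 151/4.6
= 286 + 5.06 + 4.29 + 32.83
= 328.18 mOsm/kg ≈ 328.2 mOsm/kg
Osmolar gap = measured − calculated = 330 − 328.2 = 1.8 mOsm/kg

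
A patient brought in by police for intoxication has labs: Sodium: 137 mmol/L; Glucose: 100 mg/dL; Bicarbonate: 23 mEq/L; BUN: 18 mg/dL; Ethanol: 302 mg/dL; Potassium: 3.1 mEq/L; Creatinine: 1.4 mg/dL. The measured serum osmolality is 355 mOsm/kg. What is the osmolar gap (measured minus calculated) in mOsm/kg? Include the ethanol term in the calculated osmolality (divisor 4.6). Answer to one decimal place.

Calculated osmolality = 2·Na + glucose/18 + BUN/2.8 + ethanol/4.6
= 2·137 + 100/18 + 18/2.8 + 302/4.6
= 274 + 5.56 + 6.43 + 65.65
= 351.64 mOsm/kg ≈ 351.6 mOsm/kg
Osmolar gap = measured − calculated = 355 − 351.6 = 3.4 mOsm/kg

3.4 mOsm/kg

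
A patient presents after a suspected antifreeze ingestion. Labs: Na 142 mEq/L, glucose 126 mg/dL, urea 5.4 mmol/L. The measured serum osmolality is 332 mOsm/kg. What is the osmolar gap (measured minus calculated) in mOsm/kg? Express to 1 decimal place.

35.6 mOsm/kg

Calculated osmolality = 2·Na + glucose/18 + urea
= 2·142 + 126/18 + 5.4
= 284 + 7 + 5.40
= 296.4 mOsm/kg ≈ 296.4 mOsm/kg
Osmolar gap = measured − calculated = 332 − 296.4 = 35.6 mOsm/kg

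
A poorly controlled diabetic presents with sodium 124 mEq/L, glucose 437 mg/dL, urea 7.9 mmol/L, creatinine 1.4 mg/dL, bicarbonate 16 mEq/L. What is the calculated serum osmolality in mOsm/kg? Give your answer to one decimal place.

Calculated osmolality = 2·Na + glucose/18 + urea
= 2·124 + 437/18 + 7.9
= 248 + 24.28 + 7.90
= 280.18 mOsm/kg

280.2 mOsm/kg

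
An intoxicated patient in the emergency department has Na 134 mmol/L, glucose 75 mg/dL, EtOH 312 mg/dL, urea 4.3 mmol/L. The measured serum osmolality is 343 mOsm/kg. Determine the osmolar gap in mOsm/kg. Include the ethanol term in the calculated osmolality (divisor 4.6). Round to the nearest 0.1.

-1.3 mOsm/kg

Calculated osmolality = 2·Na + glucose/18 + urea + ethanol/4.6
= 2·134 + 75/18 + 4.3 + 312/4.6
= 268 + 4.17 + 4.30 + 67.83
= 344.3 mOsm/kg ≈ 344.3 mOsm/kg
Osmolar gap = measured − calculated = 343 − 344.3 = -1.3 mOsm/kg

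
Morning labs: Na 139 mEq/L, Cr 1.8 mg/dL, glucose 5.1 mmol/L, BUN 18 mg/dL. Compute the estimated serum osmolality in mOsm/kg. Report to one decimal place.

Calculated osmolality = 2·Na + glucose + BUN/2.8
= 2·139 + 5.1 + 18/2.8
= 278 + 5.10 + 6.43
= 289.53 mOsm/kg

289.5 mOsm/kg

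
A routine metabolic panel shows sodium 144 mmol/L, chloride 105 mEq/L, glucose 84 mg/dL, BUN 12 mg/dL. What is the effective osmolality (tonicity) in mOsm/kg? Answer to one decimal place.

Effective osmolality excludes urea (freely permeant across cell membranes):
2·Na + glucose/18
= 2·144 + 84/18
= 288 + 4.67
= 292.67 mOsm/kg

292.7 mOsm/kg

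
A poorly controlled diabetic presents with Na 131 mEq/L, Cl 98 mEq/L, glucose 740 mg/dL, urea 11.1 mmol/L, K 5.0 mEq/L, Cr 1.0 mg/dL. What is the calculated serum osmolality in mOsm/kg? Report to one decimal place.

314.2 mOsm/kg

Calculated osmolality = 2·Na + glucose/18 + urea
= 2·131 + 740/18 + 11.1
= 262 + 41.11 + 11.10
= 314.21 mOsm/kg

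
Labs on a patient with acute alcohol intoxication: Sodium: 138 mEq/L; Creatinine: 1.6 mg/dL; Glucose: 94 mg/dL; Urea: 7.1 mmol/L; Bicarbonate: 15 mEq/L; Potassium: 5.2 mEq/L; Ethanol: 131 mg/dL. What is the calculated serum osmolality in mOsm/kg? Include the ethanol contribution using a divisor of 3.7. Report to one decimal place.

Calculated osmolality = 2·Na + glucose/18 + urea + ethanol/3.7
= 2·138 + 94/18 + 7.1 + 131/3.7
= 276 + 5.22 + 7.10 + 35.41
= 323.73 mOsm/kg

323.7 mOsm/kg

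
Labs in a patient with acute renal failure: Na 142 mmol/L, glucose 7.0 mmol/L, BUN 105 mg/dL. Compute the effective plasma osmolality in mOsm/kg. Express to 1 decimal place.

Effective osmolality excludes urea (freely permeant across cell membranes):
2·Na + glucose
= 2·142 + 7
= 284 + 7
= 291 mOsm/kg

291.0 mOsm/kg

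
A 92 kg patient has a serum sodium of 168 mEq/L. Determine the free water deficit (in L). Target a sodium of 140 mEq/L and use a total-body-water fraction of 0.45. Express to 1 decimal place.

TBW = 0.45 · 92 = 41.4 L
Free water deficit = TBW · (Na/140 − 1)
= 41.4 · (168/140 − 1)
= 41.4 · 0.2
= 8.28 L

8.3 L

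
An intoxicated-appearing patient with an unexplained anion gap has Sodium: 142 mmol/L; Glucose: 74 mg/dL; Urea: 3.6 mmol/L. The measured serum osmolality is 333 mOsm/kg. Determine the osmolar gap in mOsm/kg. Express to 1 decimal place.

Calculated osmolality = 2·Na + glucose/18 + urea
= 2·142 + 74/18 + 3.6
= 284 + 4.11 + 3.60
= 291.71 mOsm/kg ≈ 291.7 mOsm/kg
Osmolar gap = measured − calculated = 333 − 291.7 = 41.3 mOsm/kg

41.3 mOsm/kg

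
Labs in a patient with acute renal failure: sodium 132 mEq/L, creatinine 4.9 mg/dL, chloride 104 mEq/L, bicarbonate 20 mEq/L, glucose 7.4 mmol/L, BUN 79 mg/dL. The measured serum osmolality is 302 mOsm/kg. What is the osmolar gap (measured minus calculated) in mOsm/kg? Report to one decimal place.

2.4 mOsm/kg

Calculated osmolality = 2·Na + glucose + BUN/2.8
= 2·132 + 7.4 + 79/2.8
= 264 + 7.40 + 28.21
= 299.61 mOsm/kg ≈ 299.6 mOsm/kg
Osmolar gap = measured − calculated = 302 − 299.6 = 2.4 mOsm/kg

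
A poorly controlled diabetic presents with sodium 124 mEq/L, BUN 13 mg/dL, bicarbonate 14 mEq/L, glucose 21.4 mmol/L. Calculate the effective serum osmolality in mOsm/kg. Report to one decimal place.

269.4 mOsm/kg

Effective osmolality excludes urea (freely permeant across cell membranes):
2·Na + glucose
= 2·124 + 21.4
= 248 + 21.4
= 269.4 mOsm/kg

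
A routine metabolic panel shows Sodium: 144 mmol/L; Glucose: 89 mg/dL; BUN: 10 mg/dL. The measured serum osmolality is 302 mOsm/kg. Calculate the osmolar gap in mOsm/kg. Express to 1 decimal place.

5.5 mOsm/kg

Calculated osmolality = 2·Na + glucose/18 + BUN/2.8
= 2·144 + 89/18 + 10/2.8
= 288 + 4.94 + 3.57
= 296.51 mOsm/kg ≈ 296.5 mOsm/kg
Osmolar gap = measured − calculated = 302 − 296.5 = 5.5 mOsm/kg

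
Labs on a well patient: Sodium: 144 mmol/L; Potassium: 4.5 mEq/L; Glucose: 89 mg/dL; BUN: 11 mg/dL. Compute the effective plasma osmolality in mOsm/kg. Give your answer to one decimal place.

292.9 mOsm/kg

Effective osmolality excludes urea (freely permeant across cell membranes):
2·Na + glucose/18
= 2·144 + 89/18
= 288 + 4.94
= 292.94 mOsm/kg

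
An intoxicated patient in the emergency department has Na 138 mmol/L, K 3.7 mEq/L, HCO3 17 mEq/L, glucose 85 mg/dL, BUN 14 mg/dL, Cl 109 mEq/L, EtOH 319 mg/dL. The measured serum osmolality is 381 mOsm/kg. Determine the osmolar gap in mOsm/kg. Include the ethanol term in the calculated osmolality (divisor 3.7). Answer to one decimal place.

9.1 mOsm/kg

Calculated osmolality = 2·Na + glucose/18 + BUN/2.8 + ethanol/3.7
= 2·138 + 85/18 + 14/2.8 + 319/3.7
= 276 + 4.72 + 5 + 86.22
= 371.94 mOsm/kg ≈ 371.9 mOsm/kg
Osmolar gap = measured − calculated = 381 − 371.9 = 9.1 mOsm/kg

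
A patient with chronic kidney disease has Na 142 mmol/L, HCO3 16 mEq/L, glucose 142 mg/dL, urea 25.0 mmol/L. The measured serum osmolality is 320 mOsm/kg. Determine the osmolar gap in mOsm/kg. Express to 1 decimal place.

Calculated osmolality = 2·Na + glucose/18 + urea
= 2·142 + 142/18 + 25
= 284 + 7.89 + 25
= 316.89 mOsm/kg ≈ 316.9 mOsm/kg
Osmolar gap = measured − calculated = 320 − 316.9 = 3.1 mOsm/kg

3.1 mOsm/kg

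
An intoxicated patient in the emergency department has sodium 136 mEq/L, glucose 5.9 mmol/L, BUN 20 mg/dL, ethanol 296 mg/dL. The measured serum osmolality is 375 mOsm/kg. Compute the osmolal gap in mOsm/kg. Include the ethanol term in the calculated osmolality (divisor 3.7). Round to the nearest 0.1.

10.0 mOsm/kg

Calculated osmolality = 2·Na + glucose + BUN/2.8 + ethanol/3.7
= 2·136 + 5.9 + 20/2.8 + 296/3.7
= 272 + 5.90 + 7.14 + 80
= 365.04 mOsm/kg ≈ 365.0 mOsm/kg
Osmolar gap = measured − calculated = 375 − 365.0 = 10.0 mOsm/kg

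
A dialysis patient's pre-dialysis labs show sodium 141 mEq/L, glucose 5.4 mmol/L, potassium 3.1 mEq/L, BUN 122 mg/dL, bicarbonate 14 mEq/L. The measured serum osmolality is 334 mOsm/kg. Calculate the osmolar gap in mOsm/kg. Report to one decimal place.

Calculated osmolality = 2·Na + glucose + BUN/2.8
= 2·141 + 5.4 + 122/2.8
= 282 + 5.40 + 43.57
= 330.97 mOsm/kg ≈ 331.0 mOsm/kg
Osmolar gap = measured − calculated = 334 − 331.0 = 3.0 mOsm/kg

3.0 mOsm/kg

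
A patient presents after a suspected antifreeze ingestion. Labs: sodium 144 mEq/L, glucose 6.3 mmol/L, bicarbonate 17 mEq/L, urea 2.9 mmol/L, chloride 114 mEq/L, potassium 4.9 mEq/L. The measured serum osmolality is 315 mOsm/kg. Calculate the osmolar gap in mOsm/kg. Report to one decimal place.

17.8 mOsm/kg

Calculated osmolality = 2·Na + glucose + urea
= 2·144 + 6.3 + 2.9
= 288 + 6.30 + 2.90
= 297.2 mOsm/kg ≈ 297.2 mOsm/kg
Osmolar gap = measured − calculated = 315 − 297.2 = 17.8 mOsm/kg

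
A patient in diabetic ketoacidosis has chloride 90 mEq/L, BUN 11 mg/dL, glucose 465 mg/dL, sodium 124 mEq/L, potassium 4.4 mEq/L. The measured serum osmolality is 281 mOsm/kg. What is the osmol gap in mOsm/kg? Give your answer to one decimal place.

3.2 mOsm/kg

Calculated osmolality = 2·Na + glucose/18 + BUN/2.8
= 2·124 + 465/18 + 11/2.8
= 248 + 25.83 + 3.93
= 277.76 mOsm/kg ≈ 277.8 mOsm/kg
Osmolar gap = measured − calculated = 281 − 277.8 = 3.2 mOsm/kg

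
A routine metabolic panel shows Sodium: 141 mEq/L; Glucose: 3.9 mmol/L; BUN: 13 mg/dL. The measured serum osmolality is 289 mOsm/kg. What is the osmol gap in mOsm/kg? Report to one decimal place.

-1.5 mOsm/kg

Calculated osmolality = 2·Na + glucose + BUN/2.8
= 2·141 + 3.9 + 13/2.8
= 282 + 3.90 + 4.64
= 290.54 mOsm/kg ≈ 290.5 mOsm/kg
Osmolar gap = measured − calculated = 289 − 290.5 = -1.5 mOsm/kg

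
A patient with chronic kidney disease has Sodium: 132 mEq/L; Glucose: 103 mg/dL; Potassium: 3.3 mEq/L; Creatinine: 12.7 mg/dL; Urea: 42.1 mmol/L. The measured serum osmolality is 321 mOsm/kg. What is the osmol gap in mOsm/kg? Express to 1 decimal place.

9.2 mOsm/kg

Calculated osmolality = 2·Na + glucose/18 + urea
= 2·132 + 103/18 + 42.1
= 264 + 5.72 + 42.10
= 311.82 mOsm/kg ≈ 311.8 mOsm/kg
Osmolar gap = measured − calculated = 321 − 311.8 = 9.2 mOsm/kg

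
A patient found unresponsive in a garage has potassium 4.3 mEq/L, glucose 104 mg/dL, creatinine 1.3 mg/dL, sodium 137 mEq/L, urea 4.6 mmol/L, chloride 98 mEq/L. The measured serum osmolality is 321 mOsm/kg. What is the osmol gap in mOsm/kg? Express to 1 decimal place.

36.6 mOsm/kg

Calculated osmolality = 2·Na + glucose/18 + urea
= 2·137 + 104/18 + 4.6
= 274 + 5.78 + 4.60
= 284.38 mOsm/kg ≈ 284.4 mOsm/kg
Osmolar gap = measured − calculated = 321 − 284.4 = 36.6 mOsm/kg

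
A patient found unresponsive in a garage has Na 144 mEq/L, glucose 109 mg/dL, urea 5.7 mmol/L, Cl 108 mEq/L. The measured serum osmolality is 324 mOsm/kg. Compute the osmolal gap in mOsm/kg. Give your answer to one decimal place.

Calculated osmolality = 2·Na + glucose/18 + urea
= 2·144 + 109/18 + 5.7
= 288 + 6.06 + 5.70
= 299.76 mOsm/kg ≈ 299.8 mOsm/kg
Osmolar gap = measured − calculated = 324 − 299.8 = 24.2 mOsm/kg

24.2 mOsm/kg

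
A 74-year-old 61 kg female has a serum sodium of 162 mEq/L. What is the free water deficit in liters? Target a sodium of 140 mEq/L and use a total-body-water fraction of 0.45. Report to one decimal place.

TBW = 0.45 · 61 = 27.45 L
Free water deficit = TBW · (Na/140 − 1)
= 27.45 · (162/140 − 1)
= 27.45 · 0.1571
= 4.31 L

4.3 L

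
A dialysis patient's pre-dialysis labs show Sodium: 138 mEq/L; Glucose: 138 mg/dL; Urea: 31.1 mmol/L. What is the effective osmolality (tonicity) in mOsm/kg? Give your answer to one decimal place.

283.7 mOsm/kg

Effective osmolality excludes urea (freely permeant across cell membranes):
2·Na + glucose/18
= 2·138 + 138/18
= 276 + 7.67
= 283.67 mOsm/kg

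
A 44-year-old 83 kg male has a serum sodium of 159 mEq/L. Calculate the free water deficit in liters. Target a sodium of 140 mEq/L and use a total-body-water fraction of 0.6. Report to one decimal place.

6.8 L

TBW = 0.6 · 83 = 49.8 L
Free water deficit = TBW · (Na/140 − 1)
= 49.8 · (159/140 − 1)
= 49.8 · 0.1357
= 6.76 L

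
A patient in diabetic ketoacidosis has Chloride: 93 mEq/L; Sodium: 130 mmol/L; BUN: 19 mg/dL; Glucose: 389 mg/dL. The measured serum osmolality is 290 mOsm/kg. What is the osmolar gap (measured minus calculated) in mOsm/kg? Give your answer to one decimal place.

1.6 mOsm/kg

Calculated osmolality = 2·Na + glucose/18 + BUN/2.8
= 2·130 + 389/18 + 19/2.8
= 260 + 21.61 + 6.79
= 288.4 mOsm/kg ≈ 288.4 mOsm/kg
Osmolar gap = measured − calculated = 290 − 288.4 = 1.6 mOsm/kg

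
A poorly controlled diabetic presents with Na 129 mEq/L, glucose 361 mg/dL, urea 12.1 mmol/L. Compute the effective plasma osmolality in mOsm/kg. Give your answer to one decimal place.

Effective osmolality excludes urea (freely permeant across cell membranes):
2·Na + glucose/18
= 2·129 + 361/18
= 258 + 20.06
= 278.06 mOsm/kg

278.1 mOsm/kg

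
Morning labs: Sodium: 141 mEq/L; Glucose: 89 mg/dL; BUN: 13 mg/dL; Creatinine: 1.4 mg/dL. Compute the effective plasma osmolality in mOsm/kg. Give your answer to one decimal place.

286.9 mOsm/kg

Effective osmolality excludes urea (freely permeant across cell membranes):
2·Na + glucose/18
= 2·141 + 89/18
= 282 + 4.94
= 286.94 mOsm/kg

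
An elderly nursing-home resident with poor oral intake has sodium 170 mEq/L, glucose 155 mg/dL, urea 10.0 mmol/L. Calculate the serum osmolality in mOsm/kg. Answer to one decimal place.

Calculated osmolality = 2·Na + glucose/18 + urea
= 2·170 + 155/18 + 10
= 340 + 8.61 + 10
= 358.61 mOsm/kg

358.6 mOsm/kg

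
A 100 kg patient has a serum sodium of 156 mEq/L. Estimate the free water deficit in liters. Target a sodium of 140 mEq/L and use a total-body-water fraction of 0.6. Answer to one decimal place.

TBW = 0.6 · 100 = 60 L
Free water deficit = TBW · (Na/140 − 1)
= 60 · (156/140 − 1)
= 60 · 0.1143
= 6.86 L

6.9 L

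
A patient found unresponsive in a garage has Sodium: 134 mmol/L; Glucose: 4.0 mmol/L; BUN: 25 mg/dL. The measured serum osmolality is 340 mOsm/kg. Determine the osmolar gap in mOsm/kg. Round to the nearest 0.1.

59.1 mOsm/kg

Calculated osmolality = 2·Na + glucose + BUN/2.8
= 2·134 + 4 + 25/2.8
= 268 + 4 + 8.93
= 280.93 mOsm/kg ≈ 280.9 mOsm/kg
Osmolar gap = measured − calculated = 340 − 280.9 = 59.1 mOsm/kg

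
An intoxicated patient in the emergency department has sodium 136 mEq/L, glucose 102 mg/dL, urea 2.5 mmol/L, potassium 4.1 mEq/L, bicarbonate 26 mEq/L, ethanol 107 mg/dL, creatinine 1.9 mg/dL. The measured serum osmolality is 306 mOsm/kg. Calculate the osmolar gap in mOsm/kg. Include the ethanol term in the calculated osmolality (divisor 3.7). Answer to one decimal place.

-3.1 mOsm/kg

Calculated osmolality = 2·Na + glucose/18 + urea + ethanol/3.7
= 2·136 + 102/18 + 2.5 + 107/3.7
= 272 + 5.67 + 2.50 + 28.92
= 309.09 mOsm/kg ≈ 309.1 mOsm/kg
Osmolar gap = measured − calculated = 306 − 309.1 = -3.1 mOsm/kg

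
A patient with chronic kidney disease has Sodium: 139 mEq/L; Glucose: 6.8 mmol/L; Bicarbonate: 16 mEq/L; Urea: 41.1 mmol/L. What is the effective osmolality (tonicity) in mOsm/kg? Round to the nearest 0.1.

284.8 mOsm/kg

Effective osmolality excludes urea (freely permeant across cell membranes):
2·Na + glucose
= 2·139 + 6.8
= 278 + 6.8
= 284.8 mOsm/kg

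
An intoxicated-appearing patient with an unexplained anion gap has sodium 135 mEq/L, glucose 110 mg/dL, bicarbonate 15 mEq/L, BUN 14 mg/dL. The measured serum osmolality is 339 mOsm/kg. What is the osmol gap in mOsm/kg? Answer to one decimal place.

57.9 mOsm/kg

Calculated osmolality = 2·Na + glucose/18 + BUN/2.8
= 2·135 + 110/18 + 14/2.8
= 270 + 6.11 + 5
= 281.11 mOsm/kg ≈ 281.1 mOsm/kg
Osmolar gap = measured − calculated = 339 − 281.1 = 57.9 mOsm/kg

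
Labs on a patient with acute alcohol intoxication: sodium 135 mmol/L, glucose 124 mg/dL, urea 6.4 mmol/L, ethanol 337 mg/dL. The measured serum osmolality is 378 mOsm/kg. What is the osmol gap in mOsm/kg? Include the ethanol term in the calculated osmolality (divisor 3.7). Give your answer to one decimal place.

Calculated osmolality = 2·Na + glucose/18 + urea + ethanol/3.7
= 2·135 + 124/18 + 6.4 + 337/3.7
= 270 + 6.89 + 6.40 + 91.08
= 374.37 mOsm/kg ≈ 374.4 mOsm/kg
Osmolar gap = measured − calculated = 378 − 374.4 = 3.6 mOsm/kg

3.6 mOsm/kg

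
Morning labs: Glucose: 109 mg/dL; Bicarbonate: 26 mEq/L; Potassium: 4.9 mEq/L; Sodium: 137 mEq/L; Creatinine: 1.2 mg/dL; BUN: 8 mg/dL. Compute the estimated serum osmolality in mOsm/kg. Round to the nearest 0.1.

Calculated osmolality = 2·Na + glucose/18 + BUN/2.8
= 2·137 + 109/18 + 8/2.8
= 274 + 6.06 + 2.86
= 282.92 mOsm/kg

282.9 mOsm/kg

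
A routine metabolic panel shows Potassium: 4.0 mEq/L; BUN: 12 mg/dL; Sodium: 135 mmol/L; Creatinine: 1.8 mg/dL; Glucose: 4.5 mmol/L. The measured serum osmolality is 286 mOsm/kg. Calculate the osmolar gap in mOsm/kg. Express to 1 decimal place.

7.2 mOsm/kg

Calculated osmolality = 2·Na + glucose + BUN/2.8
= 2·135 + 4.5 + 12/2.8
= 270 + 4.50 + 4.29
= 278.79 mOsm/kg ≈ 278.8 mOsm/kg
Osmolar gap = measured − calculated = 286 − 278.8 = 7.2 mOsm/kg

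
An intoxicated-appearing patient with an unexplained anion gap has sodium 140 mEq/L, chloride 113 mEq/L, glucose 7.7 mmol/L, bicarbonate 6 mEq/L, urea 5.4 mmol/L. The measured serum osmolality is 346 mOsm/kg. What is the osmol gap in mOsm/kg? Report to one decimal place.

52.9 mOsm/kg

Calculated osmolality = 2·Na + glucose + urea
= 2·140 + 7.7 + 5.4
= 280 + 7.70 + 5.40
= 293.1 mOsm/kg ≈ 293.1 mOsm/kg
Osmolar gap = measured − calculated = 346 − 293.1 = 52.9 mOsm/kg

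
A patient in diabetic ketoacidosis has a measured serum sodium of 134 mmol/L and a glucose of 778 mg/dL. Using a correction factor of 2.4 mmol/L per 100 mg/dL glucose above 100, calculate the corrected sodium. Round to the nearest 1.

150 mmol/L

Corrected Na = measured Na + 2.4 · (glucose − 100)/100
= 134 + 2.4 · (778 − 100)/100
= 134 + 16.3
= 150.3 mmol/L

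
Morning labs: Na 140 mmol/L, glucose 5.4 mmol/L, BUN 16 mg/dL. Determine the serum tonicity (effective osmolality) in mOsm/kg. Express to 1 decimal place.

285.4 mOsm/kg

Effective osmolality excludes urea (freely permeant across cell membranes):
2·Na + glucose
= 2·140 + 5.4
= 280 + 5.4
= 285.4 mOsm/kg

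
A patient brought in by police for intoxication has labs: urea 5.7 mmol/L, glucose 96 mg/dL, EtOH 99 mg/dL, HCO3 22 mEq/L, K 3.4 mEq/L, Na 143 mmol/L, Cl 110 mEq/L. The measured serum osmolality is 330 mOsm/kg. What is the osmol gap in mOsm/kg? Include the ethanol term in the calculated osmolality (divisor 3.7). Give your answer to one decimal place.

6.2 mOsm/kg

Calculated osmolality = 2·Na + glucose/18 + urea + ethanol/3.7
= 2·143 + 96/18 + 5.7 + 99/3.7
= 286 + 5.33 + 5.70 + 26.76
= 323.79 mOsm/kg ≈ 323.8 mOsm/kg
Osmolar gap = measured − calculated = 330 − 323.8 = 6.2 mOsm/kg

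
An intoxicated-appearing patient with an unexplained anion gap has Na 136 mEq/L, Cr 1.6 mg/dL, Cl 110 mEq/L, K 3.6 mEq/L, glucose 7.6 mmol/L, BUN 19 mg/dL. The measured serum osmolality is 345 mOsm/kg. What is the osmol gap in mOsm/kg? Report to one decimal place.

Calculated osmolality = 2·Na + glucose + BUN/2.8
= 2·136 + 7.6 + 19/2.8
= 272 + 7.60 + 6.79
= 286.39 mOsm/kg ≈ 286.4 mOsm/kg
Osmolar gap = measured − calculated = 345 − 286.4 = 58.6 mOsm/kg

58.6 mOsm/kg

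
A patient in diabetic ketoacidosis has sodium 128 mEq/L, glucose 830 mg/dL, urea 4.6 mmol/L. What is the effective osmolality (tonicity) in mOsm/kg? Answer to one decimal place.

Effective osmolality excludes urea (freely permeant across cell membranes):
2·Na + glucose/18
= 2·128 + 830/18
= 256 + 46.11
= 302.11 mOsm/kg

302.1 mOsm/kg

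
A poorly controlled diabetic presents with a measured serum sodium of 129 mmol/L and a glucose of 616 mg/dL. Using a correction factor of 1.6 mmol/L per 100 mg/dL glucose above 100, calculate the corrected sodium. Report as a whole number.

Corrected Na = measured Na + 1.6 · (glucose − 100)/100
= 129 + 1.6 · (616 − 100)/100
= 129 + 8.3
= 137.3 mmol/L

137 mmol/L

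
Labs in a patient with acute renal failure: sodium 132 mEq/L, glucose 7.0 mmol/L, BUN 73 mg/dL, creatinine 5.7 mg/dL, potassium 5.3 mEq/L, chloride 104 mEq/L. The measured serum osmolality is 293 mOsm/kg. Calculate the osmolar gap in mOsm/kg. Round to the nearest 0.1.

-4.1 mOsm/kg

Calculated osmolality = 2·Na + glucose + BUN/2.8
= 2·132 + 7 + 73/2.8
= 264 + 7 + 26.07
= 297.07 mOsm/kg ≈ 297.1 mOsm/kg
Osmolar gap = measured − calculated = 293 − 297.1 = -4.1 mOsm/kg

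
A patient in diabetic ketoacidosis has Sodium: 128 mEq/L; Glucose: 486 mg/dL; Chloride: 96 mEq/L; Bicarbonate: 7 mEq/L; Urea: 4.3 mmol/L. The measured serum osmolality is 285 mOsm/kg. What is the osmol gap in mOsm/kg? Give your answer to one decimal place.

Calculated osmolality = 2·Na + glucose/18 + urea
= 2·128 + 486/18 + 4.3
= 256 + 27 + 4.30
= 287.3 mOsm/kg ≈ 287.3 mOsm/kg
Osmolar gap = measured − calculated = 285 − 287.3 = -2.3 mOsm/kg

-2.3 mOsm/kg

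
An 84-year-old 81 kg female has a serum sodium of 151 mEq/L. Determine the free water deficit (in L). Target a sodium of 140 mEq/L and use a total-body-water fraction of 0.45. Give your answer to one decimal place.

TBW = 0.45 · 81 = 36.45 L
Free water deficit = TBW · (Na/140 − 1)
= 36.45 · (151/140 − 1)
= 36.45 · 0.0786
= 2.86 L

2.9 L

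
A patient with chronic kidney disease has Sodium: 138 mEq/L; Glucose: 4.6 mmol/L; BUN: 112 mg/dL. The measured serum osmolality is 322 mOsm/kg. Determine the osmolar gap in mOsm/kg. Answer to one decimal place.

Calculated osmolality = 2·Na + glucose + BUN/2.8
= 2·138 + 4.6 + 112/2.8
= 276 + 4.60 + 40
= 320.6 mOsm/kg ≈ 320.6 mOsm/kg
Osmolar gap = measured − calculated = 322 − 320.6 = 1.4 mOsm/kg

1.4 mOsm/kg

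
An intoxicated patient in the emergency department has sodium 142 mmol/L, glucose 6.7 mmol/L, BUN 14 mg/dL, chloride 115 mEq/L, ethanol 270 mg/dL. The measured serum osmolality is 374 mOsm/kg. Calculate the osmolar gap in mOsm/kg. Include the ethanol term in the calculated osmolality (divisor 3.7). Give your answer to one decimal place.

Calculated osmolality = 2·Na + glucose + BUN/2.8 + ethanol/3.7
= 2·142 + 6.7 + 14/2.8 + 270/3.7
= 284 + 6.70 + 5 + 72.97
= 368.67 mOsm/kg ≈ 368.7 mOsm/kg
Osmolar gap = measured − calculated = 374 − 368.7 = 5.3 mOsm/kg

5.3 mOsm/kg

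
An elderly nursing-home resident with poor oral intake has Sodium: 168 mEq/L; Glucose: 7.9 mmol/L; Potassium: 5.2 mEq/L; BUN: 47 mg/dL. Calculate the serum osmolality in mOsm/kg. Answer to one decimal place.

360.7 mOsm/kg

Calculated osmolality = 2·Na + glucose + BUN/2.8
= 2·168 + 7.9 + 47/2.8
= 336 + 7.90 + 16.79
= 360.69 mOsm/kg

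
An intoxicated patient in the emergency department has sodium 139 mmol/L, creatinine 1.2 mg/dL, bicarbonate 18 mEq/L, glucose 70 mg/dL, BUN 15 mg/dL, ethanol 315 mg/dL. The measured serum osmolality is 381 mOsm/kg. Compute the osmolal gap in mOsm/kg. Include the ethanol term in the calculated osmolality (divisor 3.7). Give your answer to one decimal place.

8.6 mOsm/kg

Calculated osmolality = 2·Na + glucose/18 + BUN/2.8 + ethanol/3.7
= 2·139 + 70/18 + 15/2.8 + 315/3.7
= 278 + 3.89 + 5.36 + 85.14
= 372.39 mOsm/kg ≈ 372.4 mOsm/kg
Osmolar gap = measured − calculated = 381 − 372.4 = 8.6 mOsm/kg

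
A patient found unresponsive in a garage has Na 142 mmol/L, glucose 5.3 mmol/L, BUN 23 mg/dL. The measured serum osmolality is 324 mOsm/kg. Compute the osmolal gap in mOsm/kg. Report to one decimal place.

Calculated osmolality = 2·Na + glucose + BUN/2.8
= 2·142 + 5.3 + 23/2.8
= 284 + 5.30 + 8.21
= 297.51 mOsm/kg ≈ 297.5 mOsm/kg
Osmolar gap = measured − calculated = 324 − 297.5 = 26.5 mOsm/kg

26.5 mOsm/kg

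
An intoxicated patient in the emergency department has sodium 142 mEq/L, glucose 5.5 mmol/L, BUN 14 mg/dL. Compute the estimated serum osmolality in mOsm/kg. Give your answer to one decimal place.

Calculated osmolality = 2·Na + glucose + BUN/2.8
= 2·142 + 5.5 + 14/2.8
= 284 + 5.50 + 5
= 294.5 mOsm/kg

294.5 mOsm/kg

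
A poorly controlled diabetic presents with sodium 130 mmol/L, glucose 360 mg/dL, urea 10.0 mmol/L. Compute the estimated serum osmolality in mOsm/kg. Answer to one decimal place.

290.0 mOsm/kg

Calculated osmolality = 2·Na + glucose/18 + urea
= 2·130 + 360/18 + 10
= 260 + 20 + 10
= 290 mOsm/kg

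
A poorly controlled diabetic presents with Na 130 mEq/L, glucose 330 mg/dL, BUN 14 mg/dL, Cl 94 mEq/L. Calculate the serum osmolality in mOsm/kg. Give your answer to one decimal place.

283.3 mOsm/kg

Calculated osmolality = 2·Na + glucose/18 + BUN/2.8
= 2·130 + 330/18 + 14/2.8
= 260 + 18.33 + 5
= 283.33 mOsm/kg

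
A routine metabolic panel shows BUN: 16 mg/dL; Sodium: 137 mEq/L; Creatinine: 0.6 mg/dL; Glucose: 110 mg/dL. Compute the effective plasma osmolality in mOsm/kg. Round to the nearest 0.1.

Effective osmolality excludes urea (freely permeant across cell membranes):
2·Na + glucose/18
= 2·137 + 110/18
= 274 + 6.11
= 280.11 mOsm/kg

280.1 mOsm/kg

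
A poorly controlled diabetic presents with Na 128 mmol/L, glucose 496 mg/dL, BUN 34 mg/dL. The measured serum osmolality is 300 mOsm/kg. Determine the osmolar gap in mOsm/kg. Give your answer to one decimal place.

4.3 mOsm/kg

Calculated osmolality = 2·Na + glucose/18 + BUN/2.8
= 2·128 + 496/18 + 34/2.8
= 256 + 27.56 + 12.14
= 295.7 mOsm/kg ≈ 295.7 mOsm/kg
Osmolar gap = measured − calculated = 300 − 295.7 = 4.3 mOsm/kg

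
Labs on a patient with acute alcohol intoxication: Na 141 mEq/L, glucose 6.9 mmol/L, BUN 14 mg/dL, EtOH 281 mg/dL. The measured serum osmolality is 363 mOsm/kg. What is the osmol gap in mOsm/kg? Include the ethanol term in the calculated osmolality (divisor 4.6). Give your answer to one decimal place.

8.0 mOsm/kg

Calculated osmolality = 2·Na + glucose + BUN/2.8 + ethanol/4.6
= 2·141 + 6.9 + 14/2.8 + 281/4.6
= 282 + 6.90 + 5 + 61.09
= 354.99 mOsm/kg ≈ 355.0 mOsm/kg
Osmolar gap = measured − calculated = 363 − 355.0 = 8.0 mOsm/kg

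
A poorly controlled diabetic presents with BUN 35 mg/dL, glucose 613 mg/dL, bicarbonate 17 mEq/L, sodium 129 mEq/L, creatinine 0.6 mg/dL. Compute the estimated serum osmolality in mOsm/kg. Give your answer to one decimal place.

Calculated osmolality = 2·Na + glucose/18 + BUN/2.8
= 2·129 + 613/18 + 35/2.8
= 258 + 34.06 + 12.50
= 304.56 mOsm/kg

304.6 mOsm/kg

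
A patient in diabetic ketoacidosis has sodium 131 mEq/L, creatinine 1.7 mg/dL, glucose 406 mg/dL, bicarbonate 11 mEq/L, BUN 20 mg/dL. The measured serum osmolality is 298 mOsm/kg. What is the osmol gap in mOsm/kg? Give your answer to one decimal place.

Calculated osmolality = 2·Na + glucose/18 + BUN/2.8
= 2·131 + 406/18 + 20/2.8
= 262 + 22.56 + 7.14
= 291.7 mOsm/kg ≈ 291.7 mOsm/kg
Osmolar gap = measured − calculated = 298 − 291.7 = 6.3 mOsm/kg

6.3 mOsm/kg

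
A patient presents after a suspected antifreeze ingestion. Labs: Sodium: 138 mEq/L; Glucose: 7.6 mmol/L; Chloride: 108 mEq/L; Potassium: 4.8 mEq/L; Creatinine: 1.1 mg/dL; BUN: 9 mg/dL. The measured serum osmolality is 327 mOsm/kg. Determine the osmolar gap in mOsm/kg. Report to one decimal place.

40.2 mOsm/kg

Calculated osmolality = 2·Na + glucose + BUN/2.8
= 2·138 + 7.6 + 9/2.8
= 276 + 7.60 + 3.21
= 286.81 mOsm/kg ≈ 286.8 mOsm/kg
Osmolar gap = measured − calculated = 327 − 286.8 = 40.2 mOsm/kg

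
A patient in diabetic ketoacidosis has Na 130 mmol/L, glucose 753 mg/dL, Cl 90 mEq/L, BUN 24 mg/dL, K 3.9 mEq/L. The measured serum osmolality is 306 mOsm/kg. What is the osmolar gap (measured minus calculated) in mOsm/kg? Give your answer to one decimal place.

-4.4 mOsm/kg

Calculated osmolality = 2·Na + glucose/18 + BUN/2.8
= 2·130 + 753/18 + 24/2.8
= 260 + 41.83 + 8.57
= 310.4 mOsm/kg ≈ 310.4 mOsm/kg
Osmolar gap = measured − calculated = 306 − 310.4 = -4.4 mOsm/kg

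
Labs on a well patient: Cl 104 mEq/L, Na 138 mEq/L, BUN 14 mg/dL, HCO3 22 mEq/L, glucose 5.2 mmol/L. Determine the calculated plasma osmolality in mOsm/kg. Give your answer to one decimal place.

286.2 mOsm/kg

Calculated osmolality = 2·Na + glucose + BUN/2.8
= 2·138 + 5.2 + 14/2.8
= 276 + 5.20 + 5
= 286.2 mOsm/kg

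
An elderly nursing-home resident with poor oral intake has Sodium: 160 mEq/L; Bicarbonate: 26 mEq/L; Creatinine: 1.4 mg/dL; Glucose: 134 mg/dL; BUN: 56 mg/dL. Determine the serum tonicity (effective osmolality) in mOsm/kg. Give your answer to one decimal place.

327.4 mOsm/kg

Effective osmolality excludes urea (freely permeant across cell membranes):
2·Na + glucose/18
= 2·160 + 134/18
= 320 + 7.44
= 327.44 mOsm/kg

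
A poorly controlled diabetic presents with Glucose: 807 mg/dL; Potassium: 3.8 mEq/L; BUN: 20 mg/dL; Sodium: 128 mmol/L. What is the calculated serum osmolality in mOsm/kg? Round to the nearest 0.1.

308.0 mOsm/kg

Calculated osmolality = 2·Na + glucose/18 + BUN/2.8
= 2·128 + 807/18 + 20/2.8
= 256 + 44.83 + 7.14
= 307.97 mOsm/kg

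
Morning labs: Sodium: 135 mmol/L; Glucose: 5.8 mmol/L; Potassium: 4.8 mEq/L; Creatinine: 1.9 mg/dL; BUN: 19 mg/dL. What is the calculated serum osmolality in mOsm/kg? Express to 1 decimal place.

Calculated osmolality = 2·Na + glucose + BUN/2.8
= 2·135 + 5.8 + 19/2.8
= 270 + 5.80 + 6.79
= 282.59 mOsm/kg

282.6 mOsm/kg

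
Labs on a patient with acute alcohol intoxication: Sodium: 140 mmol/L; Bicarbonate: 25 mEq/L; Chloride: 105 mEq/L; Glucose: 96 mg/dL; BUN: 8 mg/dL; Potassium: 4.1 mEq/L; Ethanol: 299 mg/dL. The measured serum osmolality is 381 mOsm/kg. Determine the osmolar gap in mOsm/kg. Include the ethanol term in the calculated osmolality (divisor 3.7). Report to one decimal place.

12.0 mOsm/kg

Calculated osmolality = 2·Na + glucose/18 + BUN/2.8 + ethanol/3.7
= 2·140 + 96/18 + 8/2.8 + 299/3.7
= 280 + 5.33 + 2.86 + 80.81
= 369 mOsm/kg ≈ 369.0 mOsm/kg
Osmolar gap = measured − calculated = 381 − 369.0 = 12.0 mOsm/kg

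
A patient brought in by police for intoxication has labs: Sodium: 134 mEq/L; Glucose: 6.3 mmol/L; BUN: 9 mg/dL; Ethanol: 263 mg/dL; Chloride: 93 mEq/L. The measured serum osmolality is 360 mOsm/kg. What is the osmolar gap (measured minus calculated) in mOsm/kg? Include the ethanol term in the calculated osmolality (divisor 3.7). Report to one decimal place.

Calculated osmolality = 2·Na + glucose + BUN/2.8 + ethanol/3.7
= 2·134 + 6.3 + 9/2.8 + 263/3.7
= 268 + 6.30 + 3.21 + 71.08
= 348.59 mOsm/kg ≈ 348.6 mOsm/kg
Osmolar gap = measured − calculated = 360 − 348.6 = 11.4 mOsm/kg

11.4 mOsm/kg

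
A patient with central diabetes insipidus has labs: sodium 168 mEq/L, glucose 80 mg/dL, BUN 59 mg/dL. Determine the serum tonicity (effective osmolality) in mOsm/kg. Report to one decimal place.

340.4 mOsm/kg

Effective osmolality excludes urea (freely permeant across cell membranes):
2·Na + glucose/18
= 2·168 + 80/18
= 336 + 4.44
= 340.44 mOsm/kg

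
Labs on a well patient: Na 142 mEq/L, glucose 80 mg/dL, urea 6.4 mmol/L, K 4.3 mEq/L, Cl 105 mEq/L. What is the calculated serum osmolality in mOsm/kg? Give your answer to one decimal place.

294.8 mOsm/kg

Calculated osmolality = 2·Na + glucose/18 + urea
= 2·142 + 80/18 + 6.4
= 284 + 4.44 + 6.40
= 294.84 mOsm/kg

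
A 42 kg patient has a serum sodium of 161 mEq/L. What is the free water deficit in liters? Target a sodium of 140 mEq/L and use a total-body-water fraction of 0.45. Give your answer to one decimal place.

TBW = 0.45 · 42 = 18.9 L
Free water deficit = TBW · (Na/140 − 1)
= 18.9 · (161/140 − 1)
= 18.9 · 0.15
= 2.83 L

2.8 L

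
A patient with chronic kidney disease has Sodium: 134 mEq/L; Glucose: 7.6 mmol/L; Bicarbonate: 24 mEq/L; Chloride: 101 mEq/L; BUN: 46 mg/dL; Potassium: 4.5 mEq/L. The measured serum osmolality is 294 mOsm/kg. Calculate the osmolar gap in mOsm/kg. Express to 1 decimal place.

2.0 mOsm/kg

Calculated osmolality = 2·Na + glucose + BUN/2.8
= 2·134 + 7.6 + 46/2.8
= 268 + 7.60 + 16.43
= 292.03 mOsm/kg ≈ 292.0 mOsm/kg
Osmolar gap = measured − calculated = 294 − 292.0 = 2.0 mOsm/kg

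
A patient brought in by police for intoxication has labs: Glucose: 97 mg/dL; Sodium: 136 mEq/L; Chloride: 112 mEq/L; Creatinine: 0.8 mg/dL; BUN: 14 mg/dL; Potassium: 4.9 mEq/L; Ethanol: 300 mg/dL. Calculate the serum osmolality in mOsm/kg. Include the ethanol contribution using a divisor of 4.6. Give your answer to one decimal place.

347.6 mOsm/kg

Calculated osmolality = 2·Na + glucose/18 + BUN/2.8 + ethanol/4.6
= 2·136 + 97/18 + 14/2.8 + 300/4.6
= 272 + 5.39 + 5 + 65.22
= 347.61 mOsm/kg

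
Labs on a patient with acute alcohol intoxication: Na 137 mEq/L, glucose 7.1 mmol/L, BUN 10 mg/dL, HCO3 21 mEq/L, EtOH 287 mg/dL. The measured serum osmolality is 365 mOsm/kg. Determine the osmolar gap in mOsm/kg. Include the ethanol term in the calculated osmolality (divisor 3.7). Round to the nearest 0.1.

Calculated osmolality = 2·Na + glucose + BUN/2.8 + ethanol/3.7
= 2·137 + 7.1 + 10/2.8 + 287/3.7
= 274 + 7.10 + 3.57 + 77.57
= 362.24 mOsm/kg ≈ 362.2 mOsm/kg
Osmolar gap = measured − calculated = 365 − 362.2 = 2.8 mOsm/kg

2.8 mOsm/kg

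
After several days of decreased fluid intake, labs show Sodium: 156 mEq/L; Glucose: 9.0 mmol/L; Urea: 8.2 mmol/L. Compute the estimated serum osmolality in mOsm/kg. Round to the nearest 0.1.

Calculated osmolality = 2·Na + glucose + urea
= 2·156 + 9 + 8.2
= 312 + 9 + 8.20
= 329.2 mOsm/kg

329.2 mOsm/kg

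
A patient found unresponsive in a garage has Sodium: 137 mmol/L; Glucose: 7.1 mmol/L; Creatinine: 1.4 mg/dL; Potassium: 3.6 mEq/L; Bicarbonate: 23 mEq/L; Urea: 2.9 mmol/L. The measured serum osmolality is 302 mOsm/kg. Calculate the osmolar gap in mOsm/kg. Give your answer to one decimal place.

18.0 mOsm/kg

Calculated osmolality = 2·Na + glucose + urea
= 2·137 + 7.1 + 2.9
= 274 + 7.10 + 2.90
= 284 mOsm/kg ≈ 284.0 mOsm/kg
Osmolar gap = measured − calculated = 302 − 284.0 = 18.0 mOsm/kg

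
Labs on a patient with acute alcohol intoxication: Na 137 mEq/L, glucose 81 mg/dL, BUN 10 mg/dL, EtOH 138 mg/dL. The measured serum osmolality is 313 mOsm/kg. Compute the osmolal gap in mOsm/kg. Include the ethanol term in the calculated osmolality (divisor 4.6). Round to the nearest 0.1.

0.9 mOsm/kg

Calculated osmolality = 2·Na + glucose/18 + BUN/2.8 + ethanol/4.6
= 2·137 + 81/18 + 10/2.8 + 138/4.6
= 274 + 4.50 + 3.57 + 30
= 312.07 mOsm/kg ≈ 312.1 mOsm/kg
Osmolar gap = measured − calculated = 313 − 312.1 = 0.9 mOsm/kg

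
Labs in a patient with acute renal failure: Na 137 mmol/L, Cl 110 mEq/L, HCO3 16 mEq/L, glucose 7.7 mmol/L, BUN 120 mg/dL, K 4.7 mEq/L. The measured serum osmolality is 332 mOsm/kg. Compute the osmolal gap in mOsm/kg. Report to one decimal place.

Calculated osmolality = 2·Na + glucose + BUN/2.8
= 2·137 + 7.7 + 120/2.8
= 274 + 7.70 + 42.86
= 324.56 mOsm/kg ≈ 324.6 mOsm/kg
Osmolar gap = measured − calculated = 332 − 324.6 = 7.4 mOsm/kg

7.4 mOsm/kg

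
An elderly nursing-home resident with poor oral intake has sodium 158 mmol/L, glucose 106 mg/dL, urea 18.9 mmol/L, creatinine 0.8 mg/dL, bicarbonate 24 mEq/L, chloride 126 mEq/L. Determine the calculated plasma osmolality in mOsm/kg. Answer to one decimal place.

Calculated osmolality = 2·Na + glucose/18 + urea
= 2·158 + 106/18 + 18.9
= 316 + 5.89 + 18.90
= 340.79 mOsm/kg

340.8 mOsm/kg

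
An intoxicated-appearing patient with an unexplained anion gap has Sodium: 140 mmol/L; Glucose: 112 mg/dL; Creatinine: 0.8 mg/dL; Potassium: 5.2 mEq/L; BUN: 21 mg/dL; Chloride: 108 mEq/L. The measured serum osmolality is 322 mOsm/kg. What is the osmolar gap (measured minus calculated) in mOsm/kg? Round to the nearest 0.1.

28.3 mOsm/kg

Calculated osmolality = 2·Na + glucose/18 + BUN/2.8
= 2·140 + 112/18 + 21/2.8
= 280 + 6.22 + 7.50
= 293.72 mOsm/kg ≈ 293.7 mOsm/kg
Osmolar gap = measured − calculated = 322 − 293.7 = 28.3 mOsm/kg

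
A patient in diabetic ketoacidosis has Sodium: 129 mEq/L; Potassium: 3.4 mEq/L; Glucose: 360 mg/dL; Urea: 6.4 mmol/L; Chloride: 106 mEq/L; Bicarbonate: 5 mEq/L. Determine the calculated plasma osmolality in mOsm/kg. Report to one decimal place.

Calculated osmolality = 2·Na + glucose/18 + urea
= 2·129 + 360/18 + 6.4
= 258 + 20 + 6.40
= 284.4 mOsm/kg

284.4 mOsm/kg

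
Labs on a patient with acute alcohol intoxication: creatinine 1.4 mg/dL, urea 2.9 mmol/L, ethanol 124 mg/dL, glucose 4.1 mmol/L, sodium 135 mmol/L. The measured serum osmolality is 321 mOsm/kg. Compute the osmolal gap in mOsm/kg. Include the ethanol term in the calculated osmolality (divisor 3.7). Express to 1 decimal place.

Calculated osmolality = 2·Na + glucose + urea + ethanol/3.7
= 2·135 + 4.1 + 2.9 + 124/3.7
= 270 + 4.10 + 2.90 + 33.51
= 310.51 mOsm/kg ≈ 310.5 mOsm/kg
Osmolar gap = measured − calculated = 321 − 310.5 = 10.5 mOsm/kg

10.5 mOsm/kg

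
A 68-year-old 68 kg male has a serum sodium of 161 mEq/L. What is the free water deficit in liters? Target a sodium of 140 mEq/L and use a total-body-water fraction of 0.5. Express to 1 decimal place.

TBW = 0.5 · 68 = 34 L
Free water deficit = TBW · (Na/140 − 1)
= 34 · (161/140 − 1)
= 34 · 0.15
= 5.1 L

5.1 L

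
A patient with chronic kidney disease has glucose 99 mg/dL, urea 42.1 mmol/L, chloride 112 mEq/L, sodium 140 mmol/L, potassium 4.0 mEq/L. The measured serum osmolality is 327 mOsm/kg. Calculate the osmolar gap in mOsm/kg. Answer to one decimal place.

Calculated osmolality = 2·Na + glucose/18 + urea
= 2·140 + 99/18 + 42.1
= 280 + 5.50 + 42.10
= 327.6 mOsm/kg ≈ 327.6 mOsm/kg
Osmolar gap = measured − calculated = 327 − 327.6 = -0.6 mOsm/kg

-0.6 mOsm/kg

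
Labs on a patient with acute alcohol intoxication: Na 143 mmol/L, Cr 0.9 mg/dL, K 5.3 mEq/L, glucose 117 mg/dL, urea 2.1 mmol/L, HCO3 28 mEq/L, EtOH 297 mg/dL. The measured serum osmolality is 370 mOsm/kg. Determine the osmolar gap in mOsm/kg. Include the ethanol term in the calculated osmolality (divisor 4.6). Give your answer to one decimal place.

10.8 mOsm/kg

Calculated osmolality = 2·Na + glucose/18 + urea + ethanol/4.6
= 2·143 + 117/18 + 2.1 + 297/4.6
= 286 + 6.50 + 2.10 + 64.57
= 359.17 mOsm/kg ≈ 359.2 mOsm/kg
Osmolar gap = measured − calculated = 370 − 359.2 = 10.8 mOsm/kg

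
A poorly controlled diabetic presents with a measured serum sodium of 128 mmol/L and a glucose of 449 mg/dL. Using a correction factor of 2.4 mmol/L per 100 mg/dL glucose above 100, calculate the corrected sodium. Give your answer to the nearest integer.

Corrected Na = measured Na + 2.4 · (glucose − 100)/100
= 128 + 2.4 · (449 − 100)/100
= 128 + 8.4
= 136.4 mmol/L

136 mmol/L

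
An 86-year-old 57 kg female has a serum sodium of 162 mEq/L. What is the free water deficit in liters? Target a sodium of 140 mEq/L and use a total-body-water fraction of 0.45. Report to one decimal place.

4.0 L

TBW = 0.45 · 57 = 25.65 L
Free water deficit = TBW · (Na/140 − 1)
= 25.65 · (162/140 − 1)
= 25.65 · 0.1571
= 4.03 L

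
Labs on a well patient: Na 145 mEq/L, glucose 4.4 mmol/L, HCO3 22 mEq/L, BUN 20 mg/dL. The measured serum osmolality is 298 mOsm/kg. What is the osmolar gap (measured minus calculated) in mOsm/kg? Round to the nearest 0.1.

-3.5 mOsm/kg

Calculated osmolality = 2·Na + glucose + BUN/2.8
= 2·145 + 4.4 + 20/2.8
= 290 + 4.40 + 7.14
= 301.54 mOsm/kg ≈ 301.5 mOsm/kg
Osmolar gap = measured − calculated = 298 − 301.5 = -3.5 mOsm/kg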